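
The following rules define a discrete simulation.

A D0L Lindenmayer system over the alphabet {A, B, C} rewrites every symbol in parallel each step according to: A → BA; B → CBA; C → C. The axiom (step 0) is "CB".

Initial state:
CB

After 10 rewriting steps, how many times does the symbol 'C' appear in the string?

513

0) CB
1) CCBA
2) CCCBABA
3) CCCCBABACBABA
4) CCCCCBABACBABACCBABACBABA
5) CCCCCCBABACBABACCBABACBABACCCBABACBABACCBABACBABA
6) CCCCCCCBABACBABACCBABACBABACCCBABACBABACCBABACBABACCCCBABACBABACCBABACBABACCCBABACBABACCBABACBABA
7) CCCCCCCCBABACBABACCBABACBABACCCBABACBABACCBABACBABACCCCBAB…CCBABACBABACCCCBABACBABACCBABACBABACCCBABACBABACCBABACBABA  (len 193)
8) CCCCCCCCCBABACBABACCBABACBABACCCBABACBABACCBABACBABACCCCBA…CCBABACBABACCCCBABACBABACCBABACBABACCCBABACBABACCBABACBABA  (len 385)
9) CCCCCCCCCCBABACBABACCBABACBABACCCBABACBABACCBABACBABACCCCB…CCBABACBABACCCCBABACBABACCBABACBABACCCBABACBABACCBABACBABA  (len 769)
10) CCCCCCCCCCCBABACBABACCBABACBABACCCBABACBABACCBABACBABACCCC…CCBABACBABACCCCBABACBABACCBABACBABACCCBABACBABACCBABACBABA  (len 1537)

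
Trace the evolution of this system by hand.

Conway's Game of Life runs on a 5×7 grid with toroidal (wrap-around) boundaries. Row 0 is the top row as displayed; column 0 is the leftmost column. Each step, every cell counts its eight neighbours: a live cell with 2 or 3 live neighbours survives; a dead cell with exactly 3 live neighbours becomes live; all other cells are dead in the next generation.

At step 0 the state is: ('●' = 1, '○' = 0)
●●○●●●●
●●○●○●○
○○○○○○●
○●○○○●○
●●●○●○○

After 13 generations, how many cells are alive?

[0] ●●○●●●●
●●○●○●○
○○○○○○●
○●○○○●○
●●●○●○○
[1] ○○○○○○○
○●○●○○○
○●●○●●●
○●●○○●●
○○○○○○○
[2] ○○○○○○○
●●○●●●○
○○○○●○●
○●●●●○●
○○○○○○○
[3] ○○○○●○○
●○○●●●●
○○○○○○●
●○●●●○○
○○●●○○○
[4] ○○●○○○●
●○○●●○●
○●●○○○○
○●●○●○○
○●●○○○○
[5] ○○●○○●●
●○○●○●●
○○○○●●○
●○○○○○○
●○○○○○○
[6] ○●○○●●○
●○○●○○○
●○○○●●○
○○○○○○●
●●○○○○○
[7] ○●●○●○●
●●○●○○○
●○○○●●○
○●○○○●●
●●○○○●●
[8] ○○○●●○○
○○○●○○○
○○●○●●○
○●○○○○○
○○○○●○○
[9] ○○○●●○○
○○●○○●○
○○●●●○○
○○○●●●○
○○○●●○○
[10] ○○●○○●○
○○●○○●○
○○●○○○○
○○○○○●○
○○●○○○○
[11] ○●●●○○○
○●●●○○○
○○○○○○○
○○○○○○○
○○○○○○○
[12] ○●○●○○○
○●○●○○○
○○●○○○○
○○○○○○○
○○●○○○○
[13] ○●○●○○○
○●○●○○○
○○●○○○○
○○○○○○○
○○●○○○○

6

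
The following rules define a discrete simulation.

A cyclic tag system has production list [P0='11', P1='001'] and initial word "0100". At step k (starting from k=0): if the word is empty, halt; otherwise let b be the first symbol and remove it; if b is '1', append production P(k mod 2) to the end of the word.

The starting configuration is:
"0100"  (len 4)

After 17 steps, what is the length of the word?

7

gen 0: "0100"  (len 4)
gen 1: "100"  (len 3)
gen 2: "00001"  (len 5)
gen 3: "0001"  (len 4)
gen 4: "001"  (len 3)
gen 5: "01"  (len 2)
gen 6: "1"  (len 1)
gen 7: "11"  (len 2)
gen 8: "1001"  (len 4)
gen 9: "00111"  (len 5)
gen 10: "0111"  (len 4)
gen 11: "111"  (len 3)
gen 12: "11001"  (len 5)
gen 13: "100111"  (len 6)
gen 14: "00111001"  (len 8)
gen 15: "0111001"  (len 7)
gen 16: "111001"  (len 6)
gen 17: "1100111"  (len 7)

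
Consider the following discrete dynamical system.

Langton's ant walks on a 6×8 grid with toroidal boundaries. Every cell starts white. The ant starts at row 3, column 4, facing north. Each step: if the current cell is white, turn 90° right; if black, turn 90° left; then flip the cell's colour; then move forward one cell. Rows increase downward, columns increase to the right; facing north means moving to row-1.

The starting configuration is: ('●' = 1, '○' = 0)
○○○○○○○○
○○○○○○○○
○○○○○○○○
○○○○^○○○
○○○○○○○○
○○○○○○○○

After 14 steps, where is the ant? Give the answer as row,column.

4,3

[0] ○○○○○○○○
○○○○○○○○
○○○○○○○○
○○○○^○○○
○○○○○○○○
○○○○○○○○
[1] ○○○○○○○○
○○○○○○○○
○○○○○○○○
○○○○●>○○
○○○○○○○○
○○○○○○○○
[2] ○○○○○○○○
○○○○○○○○
○○○○○○○○
○○○○●●○○
○○○○○v○○
○○○○○○○○
[3] ○○○○○○○○
○○○○○○○○
○○○○○○○○
○○○○●●○○
○○○○<●○○
○○○○○○○○
[4] ○○○○○○○○
○○○○○○○○
○○○○○○○○
○○○○^●○○
○○○○●●○○
○○○○○○○○
[5] ○○○○○○○○
○○○○○○○○
○○○○○○○○
○○○<○●○○
○○○○●●○○
○○○○○○○○
[6] ○○○○○○○○
○○○○○○○○
○○○^○○○○
○○○●○●○○
○○○○●●○○
○○○○○○○○
[7] ○○○○○○○○
○○○○○○○○
○○○●>○○○
○○○●○●○○
○○○○●●○○
○○○○○○○○
[8] ○○○○○○○○
○○○○○○○○
○○○●●○○○
○○○●v●○○
○○○○●●○○
○○○○○○○○
[9] ○○○○○○○○
○○○○○○○○
○○○●●○○○
○○○<●●○○
○○○○●●○○
○○○○○○○○
[10] ○○○○○○○○
○○○○○○○○
○○○●●○○○
○○○○●●○○
○○○v●●○○
○○○○○○○○
[11] ○○○○○○○○
○○○○○○○○
○○○●●○○○
○○○○●●○○
○○<●●●○○
○○○○○○○○
[12] ○○○○○○○○
○○○○○○○○
○○○●●○○○
○○^○●●○○
○○●●●●○○
○○○○○○○○
[13] ○○○○○○○○
○○○○○○○○
○○○●●○○○
○○●>●●○○
○○●●●●○○
○○○○○○○○
[14] ○○○○○○○○
○○○○○○○○
○○○●●○○○
○○●●●●○○
○○●v●●○○
○○○○○○○○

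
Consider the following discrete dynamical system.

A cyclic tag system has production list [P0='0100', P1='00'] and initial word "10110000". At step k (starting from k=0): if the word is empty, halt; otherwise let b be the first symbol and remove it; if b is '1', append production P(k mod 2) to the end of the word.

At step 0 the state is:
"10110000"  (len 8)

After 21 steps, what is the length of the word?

1

k=0  "10110000"  (len 8)
k=1  "01100000100"  (len 11)
k=2  "1100000100"  (len 10)
k=3  "1000001000100"  (len 13)
k=4  "00000100010000"  (len 14)
k=5  "0000100010000"  (len 13)
k=6  "000100010000"  (len 12)
k=7  "00100010000"  (len 11)
k=8  "0100010000"  (len 10)
k=9  "100010000"  (len 9)
k=10  "0001000000"  (len 10)
k=11  "001000000"  (len 9)
k=12  "01000000"  (len 8)
k=13  "1000000"  (len 7)
k=14  "00000000"  (len 8)
k=15  "0000000"  (len 7)
k=16  "000000"  (len 6)
k=17  "00000"  (len 5)
k=18  "0000"  (len 4)
k=19  "000"  (len 3)
k=20  "00"  (len 2)
k=21  "0"  (len 1)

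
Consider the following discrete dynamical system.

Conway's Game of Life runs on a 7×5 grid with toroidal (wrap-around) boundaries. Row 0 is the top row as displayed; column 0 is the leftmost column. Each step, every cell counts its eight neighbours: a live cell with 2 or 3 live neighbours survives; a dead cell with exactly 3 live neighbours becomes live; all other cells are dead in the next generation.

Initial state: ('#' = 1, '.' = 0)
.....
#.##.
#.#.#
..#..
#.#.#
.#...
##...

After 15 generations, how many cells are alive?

4

step 0: .....
#.##.
#.#.#
..#..
#.#.#
.#...
##...
step 1: #.#.#
#.##.
#.#.#
..#..
#.##.
..#.#
##...
step 2: ..#..
..#..
#.#.#
#.#..
..#.#
..#.#
..#..
step 3: .###.
..#..
#.#.#
#.#..
#.#.#
.##..
.##..
step 4: ...#.
#...#
#.#.#
..#..
#.#.#
.....
#....
step 5: #....
##...
#...#
..#..
.#.#.
##..#
.....
step 6: ##...
.#...
#...#
#####
.#.##
###.#
.#..#
step 7: .##..
.#..#
.....
.....
.....
.....
...##
step 8: .##.#
###..
.....
.....
.....
.....
..##.
step 9: ....#
#.##.
.#...
.....
.....
.....
.###.
step 10: #...#
#####
.##..
.....
.....
..#..
..##.
step 11: .....
.....
....#
.....
.....
..##.
.####
step 12: ..##.
.....
.....
.....
.....
.#..#
.#..#
step 13: ..##.
.....
.....
.....
.....
.....
.#..#
step 14: ..##.
.....
.....
.....
.....
.....
..##.
step 15: ..##.
.....
.....
.....
.....
.....
..##.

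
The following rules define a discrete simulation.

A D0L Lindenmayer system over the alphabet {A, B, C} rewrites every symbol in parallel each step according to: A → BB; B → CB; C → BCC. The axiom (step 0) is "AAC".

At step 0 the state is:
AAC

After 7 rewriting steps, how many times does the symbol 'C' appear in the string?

1186

k=0  AAC
k=1  BBBBBCC
k=2  CBCBCBCBCBBCCBCC
k=3  BCCCBBCCCBBCCCBBCCCBBCCCBCBBCCBCCCBBCCBCC
k=4  CBBCCBCCBCCCBCBBCCBCCBCCCBCBBCCBCCBCCCBCBBCCBCCBCCCBCBBCCBCCBCCCBBCCCBCBBCCBCCCBBCCBCCBCCCBCBBCCBCCCBBCCBCC
k=5  BCCCBCBBCCBCCCBBCCBCCCBBCCBCCBCCCBBCCCBCBBCCBCCCBBCCBCCCBB…BCCCBBCCBCCBCCCBBCCCBCBBCCBCCCBBCCBCCBCCCBCBBCCBCCCBBCCBCC  (len 280)
k=6  CBBCCBCCBCCCBBCCCBCBBCCBCCCBBCCBCCBCCCBCBBCCBCCCBBCCBCCBCC…BCCCBBCCBCCBCCCBBCCCBCBBCCBCCCBBCCBCCBCCCBCBBCCBCCCBBCCBCC  (len 733)
k=7  BCCCBCBBCCBCCCBBCCBCCCBBCCBCCBCCCBCBBCCBCCBCCCBBCCCBCBBCCB…BCCCBBCCBCCBCCCBBCCCBCBBCCBCCCBBCCBCCBCCCBCBBCCBCCCBBCCBCC  (len 1919)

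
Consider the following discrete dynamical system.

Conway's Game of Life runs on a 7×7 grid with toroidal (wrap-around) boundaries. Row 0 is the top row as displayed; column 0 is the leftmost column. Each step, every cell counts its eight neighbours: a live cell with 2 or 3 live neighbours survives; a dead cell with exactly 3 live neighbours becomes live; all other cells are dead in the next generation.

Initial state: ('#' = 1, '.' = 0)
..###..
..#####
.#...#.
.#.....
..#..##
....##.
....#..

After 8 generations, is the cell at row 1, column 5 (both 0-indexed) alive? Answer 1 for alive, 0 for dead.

1

0) ..###..
..#####
.#...#.
.#.....
..#..##
....##.
....#..
1) ..#....
.#....#
##.#.##
###..##
....###
...##.#
.......
2) .......
.#...##
....#..
..##...
.##....
...##.#
...#...
3) .......
.....#.
..####.
.###...
.#..#..
...##..
...##..
4) ....#..
...#.#.
.#...#.
.#...#.
.#..#..
..#..#.
...##..
5) .....#.
.....#.
..#..##
###.##.
.##.##.
..#..#.
...###.
6) .....##
....##.
#.##...
#......
#......
.##...#
...#.##
7) .......
...###.
.#.##.#
#.....#
#.....#
.##..##
..#.#..
8) .....#.
..##.#.
..##..#
.#.....
.......
.###.##
.###.#.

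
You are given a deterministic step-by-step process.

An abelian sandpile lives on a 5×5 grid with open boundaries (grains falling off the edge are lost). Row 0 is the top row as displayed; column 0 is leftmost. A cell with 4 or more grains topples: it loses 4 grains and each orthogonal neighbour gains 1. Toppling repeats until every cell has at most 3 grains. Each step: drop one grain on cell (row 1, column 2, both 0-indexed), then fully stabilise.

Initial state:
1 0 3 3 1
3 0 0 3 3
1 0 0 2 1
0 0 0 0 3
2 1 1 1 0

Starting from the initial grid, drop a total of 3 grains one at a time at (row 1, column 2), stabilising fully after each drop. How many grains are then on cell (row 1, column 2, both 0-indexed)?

0) 1 0 3 3 1
3 0 0 3 3
1 0 0 2 1
0 0 0 0 3
2 1 1 1 0
1) 1 0 3 3 1
3 0 1 3 3
1 0 0 2 1
0 0 0 0 3
2 1 1 1 0
2) 1 0 3 3 1
3 0 2 3 3
1 0 0 2 1
0 0 0 0 3
2 1 1 1 0
3) 1 0 3 3 1
3 0 3 3 3
1 0 0 2 1
0 0 0 0 3
2 1 1 1 0

3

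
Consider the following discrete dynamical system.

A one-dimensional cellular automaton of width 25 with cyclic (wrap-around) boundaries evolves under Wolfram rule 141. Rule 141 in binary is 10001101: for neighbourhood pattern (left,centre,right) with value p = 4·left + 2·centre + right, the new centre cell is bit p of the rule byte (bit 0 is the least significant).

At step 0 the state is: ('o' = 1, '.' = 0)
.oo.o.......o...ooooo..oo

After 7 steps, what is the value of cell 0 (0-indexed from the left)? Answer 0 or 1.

[0] .oo.o.......o...ooooo..oo
[1] .o..o.ooooo.o.o.oooo...o.
[2] .o..o.oooo..o.o.ooo..o.o.
[3] .o..o.ooo...o.o.oo...o.o.
[4] .o..o.oo..o.o.o.o..o.o.o.
[5] .o..o.o...o.o.o.o..o.o.o.
[6] .o..o.o.o.o.o.o.o..o.o.o.
[7] .o..o.o.o.o.o.o.o..o.o.o.

0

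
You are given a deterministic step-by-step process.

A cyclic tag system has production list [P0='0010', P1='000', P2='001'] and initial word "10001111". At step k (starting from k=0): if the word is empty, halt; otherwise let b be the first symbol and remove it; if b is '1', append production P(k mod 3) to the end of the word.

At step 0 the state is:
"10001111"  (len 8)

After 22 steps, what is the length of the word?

12

0) "10001111"  (len 8)
1) "00011110010"  (len 11)
2) "0011110010"  (len 10)
3) "011110010"  (len 9)
4) "11110010"  (len 8)
5) "1110010000"  (len 10)
6) "110010000001"  (len 12)
7) "100100000010010"  (len 15)
8) "00100000010010000"  (len 17)
9) "0100000010010000"  (len 16)
10) "100000010010000"  (len 15)
11) "00000010010000000"  (len 17)
12) "0000010010000000"  (len 16)
13) "000010010000000"  (len 15)
14) "00010010000000"  (len 14)
15) "0010010000000"  (len 13)
16) "010010000000"  (len 12)
17) "10010000000"  (len 11)
18) "0010000000001"  (len 13)
19) "010000000001"  (len 12)
20) "10000000001"  (len 11)
21) "0000000001001"  (len 13)
22) "000000001001"  (len 12)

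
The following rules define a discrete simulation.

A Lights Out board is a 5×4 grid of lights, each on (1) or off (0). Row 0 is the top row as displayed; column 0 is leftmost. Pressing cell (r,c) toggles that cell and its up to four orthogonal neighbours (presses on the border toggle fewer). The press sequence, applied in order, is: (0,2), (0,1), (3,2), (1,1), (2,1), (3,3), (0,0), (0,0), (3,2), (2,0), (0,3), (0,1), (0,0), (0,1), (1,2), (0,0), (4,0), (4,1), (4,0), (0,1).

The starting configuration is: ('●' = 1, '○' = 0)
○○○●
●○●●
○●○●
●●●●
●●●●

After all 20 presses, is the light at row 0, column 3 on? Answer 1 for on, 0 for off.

[0] ○○○●
●○●●
○●○●
●●●●
●●●●
[1] ○●●○
●○○●
○●○●
●●●●
●●●●
[2] ●○○○
●●○●
○●○●
●●●●
●●●●
[3] ●○○○
●●○●
○●●●
●○○○
●●○●
[4] ●●○○
○○●●
○○●●
●○○○
●●○●
[5] ●●○○
○●●●
●●○●
●●○○
●●○●
[6] ●●○○
○●●●
●●○○
●●●●
●●○○
[7] ○○○○
●●●●
●●○○
●●●●
●●○○
[8] ●●○○
○●●●
●●○○
●●●●
●●○○
[9] ●●○○
○●●●
●●●○
●○○○
●●●○
[10] ●●○○
●●●●
○○●○
○○○○
●●●○
[11] ●●●●
●●●○
○○●○
○○○○
●●●○
[12] ○○○●
●○●○
○○●○
○○○○
●●●○
[13] ●●○●
○○●○
○○●○
○○○○
●●●○
[14] ○○●●
○●●○
○○●○
○○○○
●●●○
[15] ○○○●
○○○●
○○○○
○○○○
●●●○
[16] ●●○●
●○○●
○○○○
○○○○
●●●○
[17] ●●○●
●○○●
○○○○
●○○○
○○●○
[18] ●●○●
●○○●
○○○○
●●○○
●●○○
[19] ●●○●
●○○●
○○○○
○●○○
○○○○
[20] ○○●●
●●○●
○○○○
○●○○
○○○○

1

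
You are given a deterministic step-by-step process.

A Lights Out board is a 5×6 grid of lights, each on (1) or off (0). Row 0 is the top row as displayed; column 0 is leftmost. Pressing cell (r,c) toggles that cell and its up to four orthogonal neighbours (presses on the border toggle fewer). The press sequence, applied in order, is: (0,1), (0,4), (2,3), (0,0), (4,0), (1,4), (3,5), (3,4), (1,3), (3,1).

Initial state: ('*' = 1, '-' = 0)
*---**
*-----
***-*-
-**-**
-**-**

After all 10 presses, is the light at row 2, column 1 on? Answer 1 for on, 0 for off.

0) *---**
*-----
***-*-
-**-**
-**-**
1) -**-**
**----
***-*-
-**-**
-**-**
2) -***--
**--*-
***-*-
-**-**
-**-**
3) -***--
**-**-
**-*--
-*****
-**-**
4) *-**--
-*-**-
**-*--
-*****
-**-**
5) *-**--
-*-**-
**-*--
******
*-*-**
6) *-***-
-*---*
**-**-
******
*-*-**
7) *-***-
-*---*
**-***
****--
*-*-*-
8) *-***-
-*---*
**-*-*
***-**
*-*---
9) *-*-*-
-*****
**---*
***-**
*-*---
10) *-*-*-
-*****
*----*
----**
***---

0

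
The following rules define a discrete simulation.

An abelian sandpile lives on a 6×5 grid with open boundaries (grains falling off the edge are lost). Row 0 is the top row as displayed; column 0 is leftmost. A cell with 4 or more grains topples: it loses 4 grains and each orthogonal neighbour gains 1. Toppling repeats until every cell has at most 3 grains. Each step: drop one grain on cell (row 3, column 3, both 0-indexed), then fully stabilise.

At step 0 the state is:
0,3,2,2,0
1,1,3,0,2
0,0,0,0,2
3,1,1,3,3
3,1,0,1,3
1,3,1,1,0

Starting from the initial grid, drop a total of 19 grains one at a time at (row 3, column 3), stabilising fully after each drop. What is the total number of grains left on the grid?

54

t=0: 0,3,2,2,0
1,1,3,0,2
0,0,0,0,2
3,1,1,3,3
3,1,0,1,3
1,3,1,1,0
t=1: 0,3,2,2,0
1,1,3,0,2
0,0,0,1,3
3,1,2,1,1
3,1,0,3,0
1,3,1,1,1
t=2: 0,3,2,2,0
1,1,3,0,2
0,0,0,1,3
3,1,2,2,1
3,1,0,3,0
1,3,1,1,1
t=3: 0,3,2,2,0
1,1,3,0,2
0,0,0,1,3
3,1,2,3,1
3,1,0,3,0
1,3,1,1,1
t=4: 0,3,2,2,0
1,1,3,0,2
0,0,0,2,3
3,1,3,1,2
3,1,1,0,1
1,3,1,2,1
t=5: 0,3,2,2,0
1,1,3,0,2
0,0,0,2,3
3,1,3,2,2
3,1,1,0,1
1,3,1,2,1
t=6: 0,3,2,2,0
1,1,3,0,2
0,0,0,2,3
3,1,3,3,2
3,1,1,0,1
1,3,1,2,1
t=7: 0,3,2,2,0
1,1,3,0,2
0,0,1,3,3
3,2,0,1,3
3,1,2,1,1
1,3,1,2,1
t=8: 0,3,2,2,0
1,1,3,0,2
0,0,1,3,3
3,2,0,2,3
3,1,2,1,1
1,3,1,2,1
t=9: 0,3,2,2,0
1,1,3,0,2
0,0,1,3,3
3,2,0,3,3
3,1,2,1,1
1,3,1,2,1
t=10: 0,3,2,2,0
1,1,3,1,3
0,0,2,1,1
3,2,1,2,1
3,1,2,2,2
1,3,1,2,1
t=11: 0,3,2,2,0
1,1,3,1,3
0,0,2,1,1
3,2,1,3,1
3,1,2,2,2
1,3,1,2,1
t=12: 0,3,2,2,0
1,1,3,1,3
0,0,2,2,1
3,2,2,0,2
3,1,2,3,2
1,3,1,2,1
t=13: 0,3,2,2,0
1,1,3,1,3
0,0,2,2,1
3,2,2,1,2
3,1,2,3,2
1,3,1,2,1
t=14: 0,3,2,2,0
1,1,3,1,3
0,0,2,2,1
3,2,2,2,2
3,1,2,3,2
1,3,1,2,1
t=15: 0,3,2,2,0
1,1,3,1,3
0,0,2,2,1
3,2,2,3,2
3,1,2,3,2
1,3,1,2,1
t=16: 0,3,2,2,0
1,1,3,1,3
0,0,2,3,1
3,2,3,1,3
3,1,3,0,3
1,3,1,3,1
t=17: 0,3,2,2,0
1,1,3,1,3
0,0,2,3,1
3,2,3,2,3
3,1,3,0,3
1,3,1,3,1
t=18: 0,3,2,2,0
1,1,3,1,3
0,0,2,3,1
3,2,3,3,3
3,1,3,0,3
1,3,1,3,1
t=19: 0,3,3,2,0
1,2,0,3,3
0,1,1,1,3
3,3,2,3,1
3,2,0,3,0
1,3,2,3,2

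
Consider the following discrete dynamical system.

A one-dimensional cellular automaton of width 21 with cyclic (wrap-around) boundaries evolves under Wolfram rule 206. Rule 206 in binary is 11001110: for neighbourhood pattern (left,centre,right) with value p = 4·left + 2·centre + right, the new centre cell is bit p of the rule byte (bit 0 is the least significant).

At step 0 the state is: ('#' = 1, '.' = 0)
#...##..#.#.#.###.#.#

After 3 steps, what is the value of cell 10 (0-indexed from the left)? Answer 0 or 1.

1

[0] #...##..#.#.#.###.#.#
[1] #..###.##.#.#.###.#.#
[2] #.####.##.#.#.###.#.#
[3] #.####.##.#.#.###.#.#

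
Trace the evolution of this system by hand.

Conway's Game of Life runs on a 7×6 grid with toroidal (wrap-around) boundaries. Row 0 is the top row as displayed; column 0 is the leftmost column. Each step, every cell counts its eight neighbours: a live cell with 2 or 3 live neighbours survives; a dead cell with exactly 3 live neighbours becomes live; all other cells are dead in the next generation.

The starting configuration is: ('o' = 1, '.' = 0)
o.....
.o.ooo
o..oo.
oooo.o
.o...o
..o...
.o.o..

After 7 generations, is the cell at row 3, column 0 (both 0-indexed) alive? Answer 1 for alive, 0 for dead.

t=0: o.....
.o.ooo
o..oo.
oooo.o
.o...o
..o...
.o.o..
t=1: oo.o.o
.ooo..
......
...o..
...ooo
ooo...
.oo...
t=2: ...oo.
.o.oo.
...o..
...o..
oo.ooo
o...oo
...o.o
t=3: .....o
......
...o..
o..o.o
.ooo..
.oo...
o..o..
t=4: ......
......
....o.
oo.o..
...oo.
o.....
ooo...
t=5: .o....
......
......
..oo.o
oooooo
o.oo.o
oo....
t=6: oo....
......
......
.....o
......
......
.....o
t=7: o.....
......
......
......
......
......
o.....

0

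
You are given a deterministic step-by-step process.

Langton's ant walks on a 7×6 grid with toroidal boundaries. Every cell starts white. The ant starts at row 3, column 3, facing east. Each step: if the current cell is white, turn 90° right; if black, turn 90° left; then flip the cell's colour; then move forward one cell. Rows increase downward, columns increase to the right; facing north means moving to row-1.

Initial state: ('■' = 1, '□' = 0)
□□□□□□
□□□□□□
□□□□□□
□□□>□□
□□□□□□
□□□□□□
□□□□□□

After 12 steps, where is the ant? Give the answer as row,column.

1,3

0) □□□□□□
□□□□□□
□□□□□□
□□□>□□
□□□□□□
□□□□□□
□□□□□□
1) □□□□□□
□□□□□□
□□□□□□
□□□■□□
□□□v□□
□□□□□□
□□□□□□
2) □□□□□□
□□□□□□
□□□□□□
□□□■□□
□□<■□□
□□□□□□
□□□□□□
3) □□□□□□
□□□□□□
□□□□□□
□□^■□□
□□■■□□
□□□□□□
□□□□□□
4) □□□□□□
□□□□□□
□□□□□□
□□■>□□
□□■■□□
□□□□□□
□□□□□□
5) □□□□□□
□□□□□□
□□□^□□
□□■□□□
□□■■□□
□□□□□□
□□□□□□
6) □□□□□□
□□□□□□
□□□■>□
□□■□□□
□□■■□□
□□□□□□
□□□□□□
7) □□□□□□
□□□□□□
□□□■■□
□□■□v□
□□■■□□
□□□□□□
□□□□□□
8) □□□□□□
□□□□□□
□□□■■□
□□■<■□
□□■■□□
□□□□□□
□□□□□□
9) □□□□□□
□□□□□□
□□□^■□
□□■■■□
□□■■□□
□□□□□□
□□□□□□
10) □□□□□□
□□□□□□
□□<□■□
□□■■■□
□□■■□□
□□□□□□
□□□□□□
11) □□□□□□
□□^□□□
□□■□■□
□□■■■□
□□■■□□
□□□□□□
□□□□□□
12) □□□□□□
□□■>□□
□□■□■□
□□■■■□
□□■■□□
□□□□□□
□□□□□□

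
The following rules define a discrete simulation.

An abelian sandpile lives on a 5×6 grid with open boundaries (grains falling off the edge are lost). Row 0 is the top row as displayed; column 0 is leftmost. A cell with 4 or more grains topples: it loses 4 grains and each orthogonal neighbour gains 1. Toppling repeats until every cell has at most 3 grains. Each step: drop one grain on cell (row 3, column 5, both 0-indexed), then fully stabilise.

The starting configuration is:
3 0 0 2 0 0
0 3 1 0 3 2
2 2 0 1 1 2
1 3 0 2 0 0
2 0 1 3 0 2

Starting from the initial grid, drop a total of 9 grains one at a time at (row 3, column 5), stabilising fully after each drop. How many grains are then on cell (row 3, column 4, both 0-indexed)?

t=0: 3 0 0 2 0 0
0 3 1 0 3 2
2 2 0 1 1 2
1 3 0 2 0 0
2 0 1 3 0 2
t=1: 3 0 0 2 0 0
0 3 1 0 3 2
2 2 0 1 1 2
1 3 0 2 0 1
2 0 1 3 0 2
t=2: 3 0 0 2 0 0
0 3 1 0 3 2
2 2 0 1 1 2
1 3 0 2 0 2
2 0 1 3 0 2
t=3: 3 0 0 2 0 0
0 3 1 0 3 2
2 2 0 1 1 2
1 3 0 2 0 3
2 0 1 3 0 2
t=4: 3 0 0 2 0 0
0 3 1 0 3 2
2 2 0 1 1 3
1 3 0 2 1 0
2 0 1 3 0 3
t=5: 3 0 0 2 0 0
0 3 1 0 3 2
2 2 0 1 1 3
1 3 0 2 1 1
2 0 1 3 0 3
t=6: 3 0 0 2 0 0
0 3 1 0 3 2
2 2 0 1 1 3
1 3 0 2 1 2
2 0 1 3 0 3
t=7: 3 0 0 2 0 0
0 3 1 0 3 2
2 2 0 1 1 3
1 3 0 2 1 3
2 0 1 3 0 3
t=8: 3 0 0 2 0 0
0 3 1 0 3 3
2 2 0 1 2 0
1 3 0 2 2 2
2 0 1 3 1 0
t=9: 3 0 0 2 0 0
0 3 1 0 3 3
2 2 0 1 2 0
1 3 0 2 2 3
2 0 1 3 1 0

2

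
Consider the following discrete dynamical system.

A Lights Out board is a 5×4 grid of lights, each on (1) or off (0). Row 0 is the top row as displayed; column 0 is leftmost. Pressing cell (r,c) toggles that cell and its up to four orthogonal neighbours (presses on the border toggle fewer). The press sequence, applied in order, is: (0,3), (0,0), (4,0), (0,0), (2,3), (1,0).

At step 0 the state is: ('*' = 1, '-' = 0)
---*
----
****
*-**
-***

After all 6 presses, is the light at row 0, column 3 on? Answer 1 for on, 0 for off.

step 0: ---*
----
****
*-**
-***
step 1: --*-
---*
****
*-**
-***
step 2: ***-
*--*
****
*-**
-***
step 3: ***-
*--*
****
--**
*-**
step 4: --*-
---*
****
--**
*-**
step 5: --*-
----
**--
--*-
*-**
step 6: *-*-
**--
-*--
--*-
*-**

0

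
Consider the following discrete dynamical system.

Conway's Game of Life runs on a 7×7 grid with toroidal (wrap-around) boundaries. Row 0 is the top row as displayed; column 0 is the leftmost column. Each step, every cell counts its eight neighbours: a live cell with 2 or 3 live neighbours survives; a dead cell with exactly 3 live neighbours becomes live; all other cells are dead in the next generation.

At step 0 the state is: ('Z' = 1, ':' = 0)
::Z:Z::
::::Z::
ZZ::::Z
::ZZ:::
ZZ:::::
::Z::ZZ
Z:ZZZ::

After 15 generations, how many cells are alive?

8

k=0  ::Z:Z::
::::Z::
ZZ::::Z
::ZZ:::
ZZ:::::
::Z::ZZ
Z:ZZZ::
k=1  :ZZ:ZZ:
ZZ:Z:Z:
ZZZZ:::
::Z:::Z
ZZ:Z::Z
::Z:ZZZ
::Z:Z:Z
k=2  :::::::
:::::Z:
:::ZZ::
::::::Z
:Z:ZZ::
::Z:Z::
Z:Z:::Z
k=3  ::::::Z
::::Z::
::::ZZ:
::Z::Z:
::ZZZZ:
Z:Z:ZZ:
:Z:Z:::
k=4  :::::::
::::Z::
:::ZZZ:
::Z:::Z
::Z::::
:::::ZZ
ZZZZZZZ
k=5  ZZZ:::Z
:::ZZZ:
:::ZZZ:
::Z:ZZ:
:::::ZZ
:::::::
ZZZZZ::
k=6  ::::::Z
ZZ:::::
::Z:::Z
:::::::
::::ZZZ
ZZZZZZZ
:::Z::Z
k=7  ::::::Z
ZZ::::Z
ZZ:::::
::::::Z
:ZZ::::
:ZZ::::
:Z:Z:::
k=8  :ZZ:::Z
:Z::::Z
:Z:::::
::Z::::
ZZZ::::
Z::Z:::
ZZ:::::
k=9  ::Z:::Z
:Z:::::
ZZZ::::
Z:Z::::
Z:ZZ:::
::::::Z
::::::Z
k=10  Z::::::
:::::::
Z:Z::::
Z:::::Z
Z:ZZ::Z
Z:::::Z
Z::::ZZ
k=11  Z::::::
:Z:::::
ZZ::::Z
::ZZ:::
:::::Z:
:::::::
:Z:::Z:
k=12  ZZ:::::
:Z::::Z
ZZ:::::
ZZZ:::Z
:::::::
:::::::
:::::::
k=13  ZZ:::::
::Z:::Z
:::::::
::Z:::Z
ZZ:::::
:::::::
:::::::
k=14  ZZ:::::
ZZ:::::
:::::::
ZZ:::::
ZZ:::::
:::::::
:::::::
k=15  ZZ:::::
ZZ:::::
:::::::
ZZ:::::
ZZ:::::
:::::::
:::::::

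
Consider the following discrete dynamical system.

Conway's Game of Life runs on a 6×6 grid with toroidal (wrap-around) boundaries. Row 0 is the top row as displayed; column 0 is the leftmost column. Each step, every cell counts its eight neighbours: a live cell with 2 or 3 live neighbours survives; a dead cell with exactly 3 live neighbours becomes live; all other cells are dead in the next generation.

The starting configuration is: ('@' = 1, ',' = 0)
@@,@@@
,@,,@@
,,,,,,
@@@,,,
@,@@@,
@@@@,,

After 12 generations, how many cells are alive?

gen 0: @@,@@@
,@,,@@
,,,,,,
@@@,,,
@,@@@,
@@@@,,
gen 1: ,,,,,,
,@@@,,
,,@,,@
@,@,,@
,,,,@,
,,,,,,
gen 2: ,,@,,,
,@@@,,
,,,,@@
@@,@@@
,,,,,@
,,,,,,
gen 3: ,@@@,,
,@@@@,
,,,,,,
,,,@,,
,,,,,@
,,,,,,
gen 4: ,@,,@,
,@,,@,
,,,,@,
,,,,,,
,,,,,,
,,@,,,
gen 5: ,@@@,,
,,,@@@
,,,,,,
,,,,,,
,,,,,,
,,,,,,
gen 6: ,,@@,,
,,,@@,
,,,,@,
,,,,,,
,,,,,,
,,@,,,
gen 7: ,,@,@,
,,@,@,
,,,@@,
,,,,,,
,,,,,,
,,@@,,
gen 8: ,@@,@,
,,@,@@
,,,@@,
,,,,,,
,,,,,,
,,@@,,
gen 9: ,@,,@@
,@@,,@
,,,@@@
,,,,,,
,,,,,,
,@@@,,
gen 10: ,,,,@@
,@@,,,
@,@@@@
,,,,@,
,,@,,,
@@@@@,
gen 11: ,,,,@@
,@@,,,
@,@,@@
,@@,@,
,,@,@@
@@@,@,
gen 12: ,,,,@@
,@@,,,
@,,,@@
,,@,,,
,,,,@,
@@@,,,

12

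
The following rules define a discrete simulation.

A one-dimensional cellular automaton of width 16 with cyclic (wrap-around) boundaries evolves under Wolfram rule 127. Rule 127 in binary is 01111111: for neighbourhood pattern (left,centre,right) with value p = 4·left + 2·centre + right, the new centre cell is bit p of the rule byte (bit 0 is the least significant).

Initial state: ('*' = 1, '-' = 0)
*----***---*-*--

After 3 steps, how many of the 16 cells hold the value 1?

0) *----***---*-*--
1) ******-*********
2) -----***--------
3) ******-*********

15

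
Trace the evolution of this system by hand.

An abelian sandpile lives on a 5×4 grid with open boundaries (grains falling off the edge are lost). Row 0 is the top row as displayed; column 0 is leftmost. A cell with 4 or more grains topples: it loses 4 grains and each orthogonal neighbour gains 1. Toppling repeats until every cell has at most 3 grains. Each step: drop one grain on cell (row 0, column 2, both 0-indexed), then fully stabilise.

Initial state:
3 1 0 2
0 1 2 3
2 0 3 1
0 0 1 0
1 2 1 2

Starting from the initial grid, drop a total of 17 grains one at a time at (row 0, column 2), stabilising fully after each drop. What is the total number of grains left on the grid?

28

t=0: 3 1 0 2
0 1 2 3
2 0 3 1
0 0 1 0
1 2 1 2
t=1: 3 1 1 2
0 1 2 3
2 0 3 1
0 0 1 0
1 2 1 2
t=2: 3 1 2 2
0 1 2 3
2 0 3 1
0 0 1 0
1 2 1 2
t=3: 3 1 3 2
0 1 2 3
2 0 3 1
0 0 1 0
1 2 1 2
t=4: 3 2 0 3
0 1 3 3
2 0 3 1
0 0 1 0
1 2 1 2
t=5: 3 2 1 3
0 1 3 3
2 0 3 1
0 0 1 0
1 2 1 2
t=6: 3 2 2 3
0 1 3 3
2 0 3 1
0 0 1 0
1 2 1 2
t=7: 3 2 3 3
0 1 3 3
2 0 3 1
0 0 1 0
1 2 1 2
t=8: 3 3 2 1
0 2 2 1
2 1 0 3
0 0 2 0
1 2 1 2
t=9: 3 3 3 1
0 2 2 1
2 1 0 3
0 0 2 0
1 2 1 2
t=10: 0 1 1 2
1 3 3 1
2 1 0 3
0 0 2 0
1 2 1 2
t=11: 0 1 2 2
1 3 3 1
2 1 0 3
0 0 2 0
1 2 1 2
t=12: 0 1 3 2
1 3 3 1
2 1 0 3
0 0 2 0
1 2 1 2
t=13: 0 3 1 3
2 0 1 2
2 2 1 3
0 0 2 0
1 2 1 2
t=14: 0 3 2 3
2 0 1 2
2 2 1 3
0 0 2 0
1 2 1 2
t=15: 0 3 3 3
2 0 1 2
2 2 1 3
0 0 2 0
1 2 1 2
t=16: 1 0 2 0
2 1 2 3
2 2 1 3
0 0 2 0
1 2 1 2
t=17: 1 0 3 0
2 1 2 3
2 2 1 3
0 0 2 0
1 2 1 2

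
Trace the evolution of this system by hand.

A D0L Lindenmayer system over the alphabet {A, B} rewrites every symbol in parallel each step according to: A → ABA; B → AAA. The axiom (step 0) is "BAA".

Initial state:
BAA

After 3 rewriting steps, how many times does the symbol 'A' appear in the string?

gen 0: BAA
gen 1: AAAABAABA
gen 2: ABAABAABAABAAAAABAABAAAAABA
gen 3: ABAAAAABAABAAAAABAABAAAAABAABAAAAABAABAABAABAABAAAAABAABAAAAABAABAABAABAABAAAAABA

61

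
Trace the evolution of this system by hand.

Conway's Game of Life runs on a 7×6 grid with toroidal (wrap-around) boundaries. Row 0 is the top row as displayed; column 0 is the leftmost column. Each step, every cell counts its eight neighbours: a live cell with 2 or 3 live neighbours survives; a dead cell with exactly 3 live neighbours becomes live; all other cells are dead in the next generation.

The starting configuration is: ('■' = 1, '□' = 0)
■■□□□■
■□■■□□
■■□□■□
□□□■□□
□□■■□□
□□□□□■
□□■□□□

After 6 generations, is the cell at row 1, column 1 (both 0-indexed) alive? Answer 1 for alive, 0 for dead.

[0] ■■□□□■
■□■■□□
■■□□■□
□□□■□□
□□■■□□
□□□□□■
□□■□□□
[1] ■□□■□■
□□■■■□
■■□□■■
□■□■■□
□□■■■□
□□■■□□
□■□□□■
[2] ■■□■□■
□□■□□□
■■□□□□
□■□□□□
□■□□□□
□■□□□□
□■□■□■
[3] □■□■□■
□□■□□■
■■■□□□
□■■□□□
■■■□□□
□■□□□□
□■□□□■
[4] □■□□□■
□□□■■■
■□□■□□
□□□■□□
■□□□□□
□□□□□□
□■□□■□
[5] □□■■□■
□□■■□■
□□■■□■
□□□□□□
□□□□□□
□□□□□□
■□□□□□
[6] ■■■■□■
■■□□□■
□□■■□□
□□□□□□
□□□□□□
□□□□□□
□□□□□□

1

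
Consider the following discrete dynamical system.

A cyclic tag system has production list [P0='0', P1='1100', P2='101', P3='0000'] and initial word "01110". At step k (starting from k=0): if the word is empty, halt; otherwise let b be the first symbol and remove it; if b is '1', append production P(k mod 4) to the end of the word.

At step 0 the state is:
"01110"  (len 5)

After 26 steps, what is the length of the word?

19

0) "01110"  (len 5)
1) "1110"  (len 4)
2) "1101100"  (len 7)
3) "101100101"  (len 9)
4) "011001010000"  (len 12)
5) "11001010000"  (len 11)
6) "10010100001100"  (len 14)
7) "0010100001100101"  (len 16)
8) "010100001100101"  (len 15)
9) "10100001100101"  (len 14)
10) "01000011001011100"  (len 17)
11) "1000011001011100"  (len 16)
12) "0000110010111000000"  (len 19)
13) "000110010111000000"  (len 18)
14) "00110010111000000"  (len 17)
15) "0110010111000000"  (len 16)
16) "110010111000000"  (len 15)
17) "100101110000000"  (len 15)
18) "001011100000001100"  (len 18)
19) "01011100000001100"  (len 17)
20) "1011100000001100"  (len 16)
21) "0111000000011000"  (len 16)
22) "111000000011000"  (len 15)
23) "11000000011000101"  (len 17)
24) "10000000110001010000"  (len 20)
25) "00000001100010100000"  (len 20)
26) "0000001100010100000"  (len 19)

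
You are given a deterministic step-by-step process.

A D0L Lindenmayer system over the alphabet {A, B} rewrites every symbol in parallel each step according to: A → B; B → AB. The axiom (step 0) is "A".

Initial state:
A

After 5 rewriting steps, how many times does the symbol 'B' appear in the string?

k=0  A
k=1  B
k=2  AB
k=3  BAB
k=4  ABBAB
k=5  BABABBAB

5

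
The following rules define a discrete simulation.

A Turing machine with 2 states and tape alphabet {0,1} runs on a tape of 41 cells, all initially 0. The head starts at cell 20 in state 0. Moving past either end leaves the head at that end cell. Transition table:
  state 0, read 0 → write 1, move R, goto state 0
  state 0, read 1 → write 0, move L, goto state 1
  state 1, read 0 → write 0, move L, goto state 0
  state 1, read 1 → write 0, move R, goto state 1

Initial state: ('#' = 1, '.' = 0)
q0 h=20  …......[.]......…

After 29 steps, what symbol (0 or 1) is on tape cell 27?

1

[0] q0 h=20  …......[.]......…
[1] q0 h=21  ….....#[.]......…
[2] q0 h=22  …....##[.]......…
[3] q0 h=23  …...###[.]......…
[4] q0 h=24  …..####[.]......…
[5] q0 h=25  ….#####[.]......…
[6] q0 h=26  …######[.]......…
[7] q0 h=27  …######[.]......…
[8] q0 h=28  …######[.]......…
[9] q0 h=29  …######[.]......…
[10] q0 h=30  …######[.]......…
[11] q0 h=31  …######[.]......…
[12] q0 h=32  …######[.]......…
[13] q0 h=33  …######[.]......…
[14] q0 h=34  …######[.]......|
[15] q0 h=35  …######[.].....|
[16] q0 h=36  …######[.]....|
[17] q0 h=37  …######[.]...|
[18] q0 h=38  …######[.]..|
[19] q0 h=39  …######[.].|
[20] q0 h=40  …######[.]|
[21] q0 h=40  …######[#]|
[22] q1 h=39  …######[#].|
[23] q1 h=40  …#####.[.]|
[24] q0 h=39  …######[.].|
[25] q0 h=40  …######[.]|
[26] q0 h=40  …######[#]|
[27] q1 h=39  …######[#].|
[28] q1 h=40  …#####.[.]|
[29] q0 h=39  …######[.].|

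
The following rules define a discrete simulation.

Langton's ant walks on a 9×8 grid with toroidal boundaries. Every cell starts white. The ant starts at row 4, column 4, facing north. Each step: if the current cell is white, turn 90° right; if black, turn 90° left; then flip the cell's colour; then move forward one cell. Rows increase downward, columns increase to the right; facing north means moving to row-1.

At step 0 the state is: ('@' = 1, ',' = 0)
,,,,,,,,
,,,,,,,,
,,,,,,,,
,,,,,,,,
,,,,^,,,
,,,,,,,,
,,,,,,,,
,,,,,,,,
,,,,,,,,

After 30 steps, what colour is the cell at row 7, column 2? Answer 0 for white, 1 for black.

1

0) ,,,,,,,,
,,,,,,,,
,,,,,,,,
,,,,,,,,
,,,,^,,,
,,,,,,,,
,,,,,,,,
,,,,,,,,
,,,,,,,,
1) ,,,,,,,,
,,,,,,,,
,,,,,,,,
,,,,,,,,
,,,,@>,,
,,,,,,,,
,,,,,,,,
,,,,,,,,
,,,,,,,,
2) ,,,,,,,,
,,,,,,,,
,,,,,,,,
,,,,,,,,
,,,,@@,,
,,,,,v,,
,,,,,,,,
,,,,,,,,
,,,,,,,,
3) ,,,,,,,,
,,,,,,,,
,,,,,,,,
,,,,,,,,
,,,,@@,,
,,,,<@,,
,,,,,,,,
,,,,,,,,
,,,,,,,,
4) ,,,,,,,,
,,,,,,,,
,,,,,,,,
,,,,,,,,
,,,,^@,,
,,,,@@,,
,,,,,,,,
,,,,,,,,
,,,,,,,,
5) ,,,,,,,,
,,,,,,,,
,,,,,,,,
,,,,,,,,
,,,<,@,,
,,,,@@,,
,,,,,,,,
,,,,,,,,
,,,,,,,,
6) ,,,,,,,,
,,,,,,,,
,,,,,,,,
,,,^,,,,
,,,@,@,,
,,,,@@,,
,,,,,,,,
,,,,,,,,
,,,,,,,,
7) ,,,,,,,,
,,,,,,,,
,,,,,,,,
,,,@>,,,
,,,@,@,,
,,,,@@,,
,,,,,,,,
,,,,,,,,
,,,,,,,,
8) ,,,,,,,,
,,,,,,,,
,,,,,,,,
,,,@@,,,
,,,@v@,,
,,,,@@,,
,,,,,,,,
,,,,,,,,
,,,,,,,,
9) ,,,,,,,,
,,,,,,,,
,,,,,,,,
,,,@@,,,
,,,<@@,,
,,,,@@,,
,,,,,,,,
,,,,,,,,
,,,,,,,,
10) ,,,,,,,,
,,,,,,,,
,,,,,,,,
,,,@@,,,
,,,,@@,,
,,,v@@,,
,,,,,,,,
,,,,,,,,
,,,,,,,,
11) ,,,,,,,,
,,,,,,,,
,,,,,,,,
,,,@@,,,
,,,,@@,,
,,<@@@,,
,,,,,,,,
,,,,,,,,
,,,,,,,,
12) ,,,,,,,,
,,,,,,,,
,,,,,,,,
,,,@@,,,
,,^,@@,,
,,@@@@,,
,,,,,,,,
,,,,,,,,
,,,,,,,,
13) ,,,,,,,,
,,,,,,,,
,,,,,,,,
,,,@@,,,
,,@>@@,,
,,@@@@,,
,,,,,,,,
,,,,,,,,
,,,,,,,,
14) ,,,,,,,,
,,,,,,,,
,,,,,,,,
,,,@@,,,
,,@@@@,,
,,@v@@,,
,,,,,,,,
,,,,,,,,
,,,,,,,,
15) ,,,,,,,,
,,,,,,,,
,,,,,,,,
,,,@@,,,
,,@@@@,,
,,@,>@,,
,,,,,,,,
,,,,,,,,
,,,,,,,,
16) ,,,,,,,,
,,,,,,,,
,,,,,,,,
,,,@@,,,
,,@@^@,,
,,@,,@,,
,,,,,,,,
,,,,,,,,
,,,,,,,,
17) ,,,,,,,,
,,,,,,,,
,,,,,,,,
,,,@@,,,
,,@<,@,,
,,@,,@,,
,,,,,,,,
,,,,,,,,
,,,,,,,,
18) ,,,,,,,,
,,,,,,,,
,,,,,,,,
,,,@@,,,
,,@,,@,,
,,@v,@,,
,,,,,,,,
,,,,,,,,
,,,,,,,,
19) ,,,,,,,,
,,,,,,,,
,,,,,,,,
,,,@@,,,
,,@,,@,,
,,<@,@,,
,,,,,,,,
,,,,,,,,
,,,,,,,,
20) ,,,,,,,,
,,,,,,,,
,,,,,,,,
,,,@@,,,
,,@,,@,,
,,,@,@,,
,,v,,,,,
,,,,,,,,
,,,,,,,,
21) ,,,,,,,,
,,,,,,,,
,,,,,,,,
,,,@@,,,
,,@,,@,,
,,,@,@,,
,<@,,,,,
,,,,,,,,
,,,,,,,,
22) ,,,,,,,,
,,,,,,,,
,,,,,,,,
,,,@@,,,
,,@,,@,,
,^,@,@,,
,@@,,,,,
,,,,,,,,
,,,,,,,,
23) ,,,,,,,,
,,,,,,,,
,,,,,,,,
,,,@@,,,
,,@,,@,,
,@>@,@,,
,@@,,,,,
,,,,,,,,
,,,,,,,,
24) ,,,,,,,,
,,,,,,,,
,,,,,,,,
,,,@@,,,
,,@,,@,,
,@@@,@,,
,@v,,,,,
,,,,,,,,
,,,,,,,,
25) ,,,,,,,,
,,,,,,,,
,,,,,,,,
,,,@@,,,
,,@,,@,,
,@@@,@,,
,@,>,,,,
,,,,,,,,
,,,,,,,,
26) ,,,,,,,,
,,,,,,,,
,,,,,,,,
,,,@@,,,
,,@,,@,,
,@@@,@,,
,@,@,,,,
,,,v,,,,
,,,,,,,,
27) ,,,,,,,,
,,,,,,,,
,,,,,,,,
,,,@@,,,
,,@,,@,,
,@@@,@,,
,@,@,,,,
,,<@,,,,
,,,,,,,,
28) ,,,,,,,,
,,,,,,,,
,,,,,,,,
,,,@@,,,
,,@,,@,,
,@@@,@,,
,@^@,,,,
,,@@,,,,
,,,,,,,,
29) ,,,,,,,,
,,,,,,,,
,,,,,,,,
,,,@@,,,
,,@,,@,,
,@@@,@,,
,@@>,,,,
,,@@,,,,
,,,,,,,,
30) ,,,,,,,,
,,,,,,,,
,,,,,,,,
,,,@@,,,
,,@,,@,,
,@@^,@,,
,@@,,,,,
,,@@,,,,
,,,,,,,,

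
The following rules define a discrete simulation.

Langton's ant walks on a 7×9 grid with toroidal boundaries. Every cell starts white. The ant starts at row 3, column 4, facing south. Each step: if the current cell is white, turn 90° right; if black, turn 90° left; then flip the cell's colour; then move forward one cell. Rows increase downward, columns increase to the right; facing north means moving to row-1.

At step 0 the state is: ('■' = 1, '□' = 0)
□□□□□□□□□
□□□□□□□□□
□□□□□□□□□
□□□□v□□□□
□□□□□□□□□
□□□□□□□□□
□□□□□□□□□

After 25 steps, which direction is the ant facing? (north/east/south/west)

west

0) □□□□□□□□□
□□□□□□□□□
□□□□□□□□□
□□□□v□□□□
□□□□□□□□□
□□□□□□□□□
□□□□□□□□□
1) □□□□□□□□□
□□□□□□□□□
□□□□□□□□□
□□□<■□□□□
□□□□□□□□□
□□□□□□□□□
□□□□□□□□□
2) □□□□□□□□□
□□□□□□□□□
□□□^□□□□□
□□□■■□□□□
□□□□□□□□□
□□□□□□□□□
□□□□□□□□□
3) □□□□□□□□□
□□□□□□□□□
□□□■>□□□□
□□□■■□□□□
□□□□□□□□□
□□□□□□□□□
□□□□□□□□□
4) □□□□□□□□□
□□□□□□□□□
□□□■■□□□□
□□□■v□□□□
□□□□□□□□□
□□□□□□□□□
□□□□□□□□□
5) □□□□□□□□□
□□□□□□□□□
□□□■■□□□□
□□□■□>□□□
□□□□□□□□□
□□□□□□□□□
□□□□□□□□□
6) □□□□□□□□□
□□□□□□□□□
□□□■■□□□□
□□□■□■□□□
□□□□□v□□□
□□□□□□□□□
□□□□□□□□□
7) □□□□□□□□□
□□□□□□□□□
□□□■■□□□□
□□□■□■□□□
□□□□<■□□□
□□□□□□□□□
□□□□□□□□□
8) □□□□□□□□□
□□□□□□□□□
□□□■■□□□□
□□□■^■□□□
□□□□■■□□□
□□□□□□□□□
□□□□□□□□□
9) □□□□□□□□□
□□□□□□□□□
□□□■■□□□□
□□□■■>□□□
□□□□■■□□□
□□□□□□□□□
□□□□□□□□□
10) □□□□□□□□□
□□□□□□□□□
□□□■■^□□□
□□□■■□□□□
□□□□■■□□□
□□□□□□□□□
□□□□□□□□□
11) □□□□□□□□□
□□□□□□□□□
□□□■■■>□□
□□□■■□□□□
□□□□■■□□□
□□□□□□□□□
□□□□□□□□□
12) □□□□□□□□□
□□□□□□□□□
□□□■■■■□□
□□□■■□v□□
□□□□■■□□□
□□□□□□□□□
□□□□□□□□□
13) □□□□□□□□□
□□□□□□□□□
□□□■■■■□□
□□□■■<■□□
□□□□■■□□□
□□□□□□□□□
□□□□□□□□□
14) □□□□□□□□□
□□□□□□□□□
□□□■■^■□□
□□□■■■■□□
□□□□■■□□□
□□□□□□□□□
□□□□□□□□□
15) □□□□□□□□□
□□□□□□□□□
□□□■<□■□□
□□□■■■■□□
□□□□■■□□□
□□□□□□□□□
□□□□□□□□□
16) □□□□□□□□□
□□□□□□□□□
□□□■□□■□□
□□□■v■■□□
□□□□■■□□□
□□□□□□□□□
□□□□□□□□□
17) □□□□□□□□□
□□□□□□□□□
□□□■□□■□□
□□□■□>■□□
□□□□■■□□□
□□□□□□□□□
□□□□□□□□□
18) □□□□□□□□□
□□□□□□□□□
□□□■□^■□□
□□□■□□■□□
□□□□■■□□□
□□□□□□□□□
□□□□□□□□□
19) □□□□□□□□□
□□□□□□□□□
□□□■□■>□□
□□□■□□■□□
□□□□■■□□□
□□□□□□□□□
□□□□□□□□□
20) □□□□□□□□□
□□□□□□^□□
□□□■□■□□□
□□□■□□■□□
□□□□■■□□□
□□□□□□□□□
□□□□□□□□□
21) □□□□□□□□□
□□□□□□■>□
□□□■□■□□□
□□□■□□■□□
□□□□■■□□□
□□□□□□□□□
□□□□□□□□□
22) □□□□□□□□□
□□□□□□■■□
□□□■□■□v□
□□□■□□■□□
□□□□■■□□□
□□□□□□□□□
□□□□□□□□□
23) □□□□□□□□□
□□□□□□■■□
□□□■□■<■□
□□□■□□■□□
□□□□■■□□□
□□□□□□□□□
□□□□□□□□□
24) □□□□□□□□□
□□□□□□^■□
□□□■□■■■□
□□□■□□■□□
□□□□■■□□□
□□□□□□□□□
□□□□□□□□□
25) □□□□□□□□□
□□□□□<□■□
□□□■□■■■□
□□□■□□■□□
□□□□■■□□□
□□□□□□□□□
□□□□□□□□□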